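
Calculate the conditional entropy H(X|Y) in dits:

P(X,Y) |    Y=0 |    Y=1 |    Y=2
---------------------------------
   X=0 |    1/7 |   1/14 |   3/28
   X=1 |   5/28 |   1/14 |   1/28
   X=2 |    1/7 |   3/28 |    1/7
0.4584 dits

Using the chain rule: H(X|Y) = H(X,Y) - H(Y)

First, compute H(X,Y) = 0.9191 dits

Marginal P(Y) = (13/28, 1/4, 2/7)
H(Y) = 0.4607 dits

H(X|Y) = H(X,Y) - H(Y) = 0.9191 - 0.4607 = 0.4584 dits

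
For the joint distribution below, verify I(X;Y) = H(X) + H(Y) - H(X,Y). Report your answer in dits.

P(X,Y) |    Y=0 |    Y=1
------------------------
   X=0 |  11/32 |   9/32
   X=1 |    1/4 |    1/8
I(X;Y) = 0.0029 dits

Mutual information has multiple equivalent forms:
- I(X;Y) = H(X) - H(X|Y)
- I(X;Y) = H(Y) - H(Y|X)
- I(X;Y) = H(X) + H(Y) - H(X,Y)

Computing all quantities:
H(X) = 0.2873, H(Y) = 0.2934, H(X,Y) = 0.5778
H(X|Y) = 0.2844, H(Y|X) = 0.2904

Verification:
H(X) - H(X|Y) = 0.2873 - 0.2844 = 0.0029
H(Y) - H(Y|X) = 0.2934 - 0.2904 = 0.0029
H(X) + H(Y) - H(X,Y) = 0.2873 + 0.2934 - 0.5778 = 0.0029

All forms give I(X;Y) = 0.0029 dits. ✓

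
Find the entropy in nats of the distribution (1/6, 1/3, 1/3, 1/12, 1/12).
1.4452 nats

Shannon entropy is H(X) = -Σ p(x) log p(x).

For P = (1/6, 1/3, 1/3, 1/12, 1/12):
H = -1/6 × log_e(1/6) -1/3 × log_e(1/3) -1/3 × log_e(1/3) -1/12 × log_e(1/12) -1/12 × log_e(1/12)
H = 1.4452 nats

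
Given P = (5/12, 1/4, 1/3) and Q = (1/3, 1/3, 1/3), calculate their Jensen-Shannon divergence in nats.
0.0053 nats

Jensen-Shannon divergence is:
JSD(P||Q) = 0.5 × D_KL(P||M) + 0.5 × D_KL(Q||M)
where M = 0.5 × (P + Q) is the mixture distribution.

M = 0.5 × (5/12, 1/4, 1/3) + 0.5 × (1/3, 1/3, 1/3) = (3/8, 7/24, 1/3)

D_KL(P||M) = 0.0054 nats
D_KL(Q||M) = 0.0052 nats

JSD(P||Q) = 0.5 × 0.0054 + 0.5 × 0.0052 = 0.0053 nats

Unlike KL divergence, JSD is symmetric and bounded: 0 ≤ JSD ≤ log(2).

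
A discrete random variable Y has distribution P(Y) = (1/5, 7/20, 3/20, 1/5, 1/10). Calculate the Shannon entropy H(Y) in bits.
2.2016 bits

Shannon entropy is H(X) = -Σ p(x) log p(x).

For P = (1/5, 7/20, 3/20, 1/5, 1/10):
H = -1/5 × log_2(1/5) -7/20 × log_2(7/20) -3/20 × log_2(3/20) -1/5 × log_2(1/5) -1/10 × log_2(1/10)
H = 2.2016 bits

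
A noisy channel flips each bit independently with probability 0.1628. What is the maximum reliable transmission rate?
0.3590 bits

For a binary symmetric channel (BSC) with error probability p:
Capacity C = 1 - H(p) bits per symbol

where H(p) = -p log₂(p) - (1-p) log₂(1-p) is the binary entropy function.

H(0.1628) = 0.6410 bits
C = 1 - 0.6410 = 0.3590 bits per symbol

This means we can reliably transmit up to 0.3590 bits of information per channel use.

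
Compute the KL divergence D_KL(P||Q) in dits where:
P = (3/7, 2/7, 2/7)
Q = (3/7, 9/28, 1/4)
0.0020 dits

KL divergence: D_KL(P||Q) = Σ p(x) log(p(x)/q(x))

Computing term by term:
  x=0: 3/7 × log_10[(3/7)/(3/7)] = 3/7 × 0.0000 = 0.0000
  x=1: 2/7 × log_10[(2/7)/(9/28)] = 2/7 × -0.0512 = -0.0146
  x=2: 2/7 × log_10[(2/7)/(1/4)] = 2/7 × 0.0580 = 0.0166

D_KL(P||Q) = 0.0020 dits

Note: KL divergence is always non-negative and equals 0 iff P = Q.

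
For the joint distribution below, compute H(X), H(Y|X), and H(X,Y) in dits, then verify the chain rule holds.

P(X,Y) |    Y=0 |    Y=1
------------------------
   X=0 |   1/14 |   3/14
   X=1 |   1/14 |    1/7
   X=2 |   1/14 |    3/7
H(X,Y) = 0.6674, H(X) = 0.4493, H(Y|X) = 0.2181 (all in dits)

Chain rule: H(X,Y) = H(X) + H(Y|X)

Left side — joint entropy directly:
H(X,Y) = -Σ p(x,y) log p(x,y) = 0.6674 dits

Right side — compute H(Y|X) from the conditional distributions:
P(X) = (2/7, 3/14, 1/2), so H(X) = 0.4493 dits
H(Y|X) = Σ_x P(X=x) · H(Y|X=x):
  P(Y|X=0) = (1/4, 3/4), H(Y|X=0) = 0.2442, weight P(X=0) = 2/7
  P(Y|X=1) = (1/3, 2/3), H(Y|X=1) = 0.2764, weight P(X=1) = 3/14
  P(Y|X=2) = (1/7, 6/7), H(Y|X=2) = 0.1781, weight P(X=2) = 1/2
H(Y|X) = 0.2181 dits

H(X) + H(Y|X) = 0.4493 + 0.2181 = 0.6674 dits

Both sides equal 0.6674 dits. ✓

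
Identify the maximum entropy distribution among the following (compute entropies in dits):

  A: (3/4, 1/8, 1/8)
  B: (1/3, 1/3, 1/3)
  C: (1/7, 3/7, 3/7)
B

For a discrete distribution over n outcomes, entropy is maximized by the uniform distribution.

Computing entropies:
H(A) = 0.3195 dits
H(B) = 0.4771 dits
H(C) = 0.4361 dits

The uniform distribution (where all probabilities equal 1/3) achieves the maximum entropy of log_10(3) = 0.4771 dits.

Distribution B has the highest entropy.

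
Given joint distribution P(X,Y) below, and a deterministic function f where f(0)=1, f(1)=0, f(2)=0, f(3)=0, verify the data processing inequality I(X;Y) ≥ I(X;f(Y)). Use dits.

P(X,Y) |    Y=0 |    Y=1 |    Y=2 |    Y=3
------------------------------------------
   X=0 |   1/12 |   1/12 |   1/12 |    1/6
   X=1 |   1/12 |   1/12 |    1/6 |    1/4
I(X;Y) = 0.0037, I(X;f(Y)) = 0.0012, inequality holds: 0.0037 ≥ 0.0012

Data Processing Inequality: For any Markov chain X → Y → Z, we have I(X;Y) ≥ I(X;Z).

Here Z = f(Y) is a deterministic function of Y, forming X → Y → Z.

Original I(X;Y) = 0.0037 dits

After applying f:
P(X,Z) where Z=f(Y):
- P(X,Z=0) = P(X,Y=1) + P(X,Y=2) + P(X,Y=3)
- P(X,Z=1) = P(X,Y=0)

I(X;Z) = I(X;f(Y)) = 0.0012 dits

Verification: 0.0037 ≥ 0.0012 ✓

Information cannot be created by processing; the function f can only lose information about X.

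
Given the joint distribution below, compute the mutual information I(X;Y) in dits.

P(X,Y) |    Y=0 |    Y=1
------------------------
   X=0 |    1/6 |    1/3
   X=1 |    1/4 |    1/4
0.0062 dits

Mutual information: I(X;Y) = H(X) + H(Y) - H(X,Y)

Marginals:
P(X) = (1/2, 1/2), H(X) = 0.3010 dits
P(Y) = (5/12, 7/12), H(Y) = 0.2950 dits

Joint entropy: H(X,Y) = 0.5898 dits

I(X;Y) = 0.3010 + 0.2950 - 0.5898 = 0.0062 dits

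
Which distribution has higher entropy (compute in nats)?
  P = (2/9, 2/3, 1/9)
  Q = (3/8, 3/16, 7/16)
Q

Computing entropies in nats:
H(P) = 0.8487
H(Q) = 1.0434

Distribution Q has higher entropy.

Intuition: The distribution closer to uniform (more spread out) has higher entropy.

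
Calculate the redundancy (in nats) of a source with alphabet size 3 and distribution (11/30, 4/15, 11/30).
0.0104 nats

Redundancy measures how far a source is from maximum entropy:
R = H_max - H(X)

Maximum entropy for 3 symbols: H_max = log_e(3) = 1.0986 nats
Actual entropy: H(X) = 1.0882 nats
Redundancy: R = 1.0986 - 1.0882 = 0.0104 nats

This redundancy represents potential for compression: the source could be compressed by 0.0104 nats per symbol.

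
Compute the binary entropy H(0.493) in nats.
0.6930 nats

The binary entropy function is:
H(p) = -p log(p) - (1-p) log(1-p)

H(0.493) = -0.493 × log_e(0.493) - 0.507 × log_e(0.507)
H(0.493) = 0.6930 nats

Note: Binary entropy is maximized at p=0.5 (H=1 bit) and minimized at p=0 or p=1 (H=0).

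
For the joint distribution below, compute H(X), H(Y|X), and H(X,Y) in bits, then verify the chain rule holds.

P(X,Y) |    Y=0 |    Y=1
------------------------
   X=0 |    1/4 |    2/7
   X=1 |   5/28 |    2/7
H(X,Y) = 1.9766, H(X) = 0.9963, H(Y|X) = 0.9803 (all in bits)

Chain rule: H(X,Y) = H(X) + H(Y|X)

Left side — joint entropy directly:
H(X,Y) = -Σ p(x,y) log p(x,y) = 1.9766 bits

Right side — compute H(Y|X) from the conditional distributions:
P(X) = (15/28, 13/28), so H(X) = 0.9963 bits
H(Y|X) = Σ_x P(X=x) · H(Y|X=x):
  P(Y|X=0) = (7/15, 8/15), H(Y|X=0) = 0.9968, weight P(X=0) = 15/28
  P(Y|X=1) = (5/13, 8/13), H(Y|X=1) = 0.9612, weight P(X=1) = 13/28
H(Y|X) = 0.9803 bits

H(X) + H(Y|X) = 0.9963 + 0.9803 = 1.9766 bits

Both sides equal 1.9766 bits. ✓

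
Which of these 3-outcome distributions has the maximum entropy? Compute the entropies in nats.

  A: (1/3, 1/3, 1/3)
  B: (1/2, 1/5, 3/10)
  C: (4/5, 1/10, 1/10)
A

For a discrete distribution over n outcomes, entropy is maximized by the uniform distribution.

Computing entropies:
H(A) = 1.0986 nats
H(B) = 1.0297 nats
H(C) = 0.6390 nats

The uniform distribution (where all probabilities equal 1/3) achieves the maximum entropy of log_e(3) = 1.0986 nats.

Distribution A has the highest entropy.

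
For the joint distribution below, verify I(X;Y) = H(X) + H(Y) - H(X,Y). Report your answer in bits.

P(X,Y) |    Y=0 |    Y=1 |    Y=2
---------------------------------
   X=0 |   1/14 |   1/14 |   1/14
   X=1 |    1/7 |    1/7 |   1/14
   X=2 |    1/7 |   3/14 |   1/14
I(X;Y) = 0.0221 bits

Mutual information has multiple equivalent forms:
- I(X;Y) = H(X) - H(X|Y)
- I(X;Y) = H(Y) - H(Y|X)
- I(X;Y) = H(X) + H(Y) - H(X,Y)

Computing all quantities:
H(X) = 1.5306, H(Y) = 1.5306, H(X,Y) = 3.0391
H(X|Y) = 1.5085, H(Y|X) = 1.5085

Verification:
H(X) - H(X|Y) = 1.5306 - 1.5085 = 0.0221
H(Y) - H(Y|X) = 1.5306 - 1.5085 = 0.0221
H(X) + H(Y) - H(X,Y) = 1.5306 + 1.5306 - 3.0391 = 0.0221

All forms give I(X;Y) = 0.0221 bits. ✓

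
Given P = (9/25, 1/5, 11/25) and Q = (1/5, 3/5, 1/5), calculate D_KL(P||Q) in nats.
0.3388 nats

KL divergence: D_KL(P||Q) = Σ p(x) log(p(x)/q(x))

Computing term by term:
  x=0: 9/25 × log_e[(9/25)/(1/5)] = 9/25 × 0.5878 = 0.2116
  x=1: 1/5 × log_e[(1/5)/(3/5)] = 1/5 × -1.0986 = -0.2197
  x=2: 11/25 × log_e[(11/25)/(1/5)] = 11/25 × 0.7885 = 0.3469

D_KL(P||Q) = 0.3388 nats

Note: KL divergence is always non-negative and equals 0 iff P = Q.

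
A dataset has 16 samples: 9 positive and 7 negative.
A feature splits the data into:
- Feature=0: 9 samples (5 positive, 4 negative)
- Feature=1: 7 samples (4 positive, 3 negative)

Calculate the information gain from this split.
0.0002 bits

Information Gain = H(Y) - H(Y|Feature)

Before split:
P(positive) = 9/16 = 0.5625
H(Y) = 0.9887 bits

After split:
Feature=0: H = 0.9911 bits (weight = 9/16)
Feature=1: H = 0.9852 bits (weight = 7/16)
H(Y|Feature) = (9/16)×0.9911 + (7/16)×0.9852 = 0.9885 bits

Information Gain = 0.9887 - 0.9885 = 0.0002 bits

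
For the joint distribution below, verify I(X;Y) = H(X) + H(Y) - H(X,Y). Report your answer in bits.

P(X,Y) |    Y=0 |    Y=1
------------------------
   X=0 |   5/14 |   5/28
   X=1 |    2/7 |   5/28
I(X;Y) = 0.0021 bits

Mutual information has multiple equivalent forms:
- I(X;Y) = H(X) - H(X|Y)
- I(X;Y) = H(Y) - H(Y|X)
- I(X;Y) = H(X) + H(Y) - H(X,Y)

Computing all quantities:
H(X) = 0.9963, H(Y) = 0.9403, H(X,Y) = 1.9345
H(X|Y) = 0.9943, H(Y|X) = 0.9382

Verification:
H(X) - H(X|Y) = 0.9963 - 0.9943 = 0.0021
H(Y) - H(Y|X) = 0.9403 - 0.9382 = 0.0021
H(X) + H(Y) - H(X,Y) = 0.9963 + 0.9403 - 1.9345 = 0.0021

All forms give I(X;Y) = 0.0021 bits. ✓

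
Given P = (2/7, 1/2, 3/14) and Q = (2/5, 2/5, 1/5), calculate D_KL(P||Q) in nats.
0.0302 nats

KL divergence: D_KL(P||Q) = Σ p(x) log(p(x)/q(x))

Computing term by term:
  x=0: 2/7 × log_e[(2/7)/(2/5)] = 2/7 × -0.3365 = -0.0961
  x=1: 1/2 × log_e[(1/2)/(2/5)] = 1/2 × 0.2231 = 0.1116
  x=2: 3/14 × log_e[(3/14)/(1/5)] = 3/14 × 0.0690 = 0.0148

D_KL(P||Q) = 0.0302 nats

Note: KL divergence is always non-negative and equals 0 iff P = Q.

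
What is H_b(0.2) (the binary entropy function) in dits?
0.2173 dits

The binary entropy function is:
H(p) = -p log(p) - (1-p) log(1-p)

H(0.2) = -0.2 × log_10(0.2) - 0.8 × log_10(0.8)
H(0.2) = 0.2173 dits

Note: Binary entropy is maximized at p=0.5 (H=1 bit) and minimized at p=0 or p=1 (H=0).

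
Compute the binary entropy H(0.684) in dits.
0.2709 dits

The binary entropy function is:
H(p) = -p log(p) - (1-p) log(1-p)

H(0.684) = -0.684 × log_10(0.684) - 0.316 × log_10(0.316)
H(0.684) = 0.2709 dits

Note: Binary entropy is maximized at p=0.5 (H=1 bit) and minimized at p=0 or p=1 (H=0).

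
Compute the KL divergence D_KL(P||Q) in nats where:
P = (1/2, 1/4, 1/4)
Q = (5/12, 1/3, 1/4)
0.0192 nats

KL divergence: D_KL(P||Q) = Σ p(x) log(p(x)/q(x))

Computing term by term:
  x=0: 1/2 × log_e[(1/2)/(5/12)] = 1/2 × 0.1823 = 0.0912
  x=1: 1/4 × log_e[(1/4)/(1/3)] = 1/4 × -0.2877 = -0.0719
  x=2: 1/4 × log_e[(1/4)/(1/4)] = 1/4 × 0.0000 = 0.0000

D_KL(P||Q) = 0.0192 nats

Note: KL divergence is always non-negative and equals 0 iff P = Q.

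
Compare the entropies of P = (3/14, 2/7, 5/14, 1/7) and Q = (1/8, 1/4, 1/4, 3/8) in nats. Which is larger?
P

Computing entropies in nats:
H(P) = 1.3337
H(Q) = 1.3209

Distribution P has higher entropy.

Intuition: The distribution closer to uniform (more spread out) has higher entropy.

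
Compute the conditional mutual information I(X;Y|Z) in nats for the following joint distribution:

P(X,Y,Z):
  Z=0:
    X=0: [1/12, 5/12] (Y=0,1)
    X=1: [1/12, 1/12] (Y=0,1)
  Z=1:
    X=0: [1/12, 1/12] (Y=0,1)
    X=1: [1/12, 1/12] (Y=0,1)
0.0341 nats

Conditional mutual information: I(X;Y|Z) = H(X|Z) + H(Y|Z) - H(X,Y|Z)

H(Z) = 0.6365
H(X,Z) = 1.2425 → H(X|Z) = 0.6059
H(Y,Z) = 1.2425 → H(Y|Z) = 0.6059
H(X,Y,Z) = 1.8143 → H(X,Y|Z) = 1.1778

I(X;Y|Z) = 0.6059 + 0.6059 - 1.1778 = 0.0341 nats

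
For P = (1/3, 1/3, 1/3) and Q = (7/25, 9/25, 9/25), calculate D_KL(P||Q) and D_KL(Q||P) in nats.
D_KL(P||Q) = 0.0068, D_KL(Q||P) = 0.0066

KL divergence is not symmetric: D_KL(P||Q) ≠ D_KL(Q||P) in general.

D_KL(P||Q) = 0.0068 nats
D_KL(Q||P) = 0.0066 nats

No, they are not equal!

This asymmetry is why KL divergence is not a true distance metric.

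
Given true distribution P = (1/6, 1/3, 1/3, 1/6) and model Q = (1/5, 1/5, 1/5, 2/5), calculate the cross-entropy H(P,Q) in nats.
1.4939 nats

Cross-entropy: H(P,Q) = -Σ p(x) log q(x)

Alternatively: H(P,Q) = H(P) + D_KL(P||Q)
H(P) = 1.3297 nats
D_KL(P||Q) = 0.1643 nats

H(P,Q) = 1.3297 + 0.1643 = 1.4939 nats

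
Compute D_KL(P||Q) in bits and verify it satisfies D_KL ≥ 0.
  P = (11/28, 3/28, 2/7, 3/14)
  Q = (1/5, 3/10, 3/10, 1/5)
0.2247 bits

KL divergence satisfies the Gibbs inequality: D_KL(P||Q) ≥ 0 for all distributions P, Q.

D_KL(P||Q) = Σ p(x) log(p(x)/q(x))
Term by term:
  x=0: 11/28 × log_2[(11/28)/(1/5)] = 0.3826
  x=1: 3/28 × log_2[(3/28)/(3/10)] = -0.1592
  x=2: 2/7 × log_2[(2/7)/(3/10)] = -0.0201
  x=3: 3/14 × log_2[(3/14)/(1/5)] = 0.0213
D_KL(P||Q) = 0.2247 bits

D_KL(P||Q) = 0.2247 ≥ 0 ✓

This non-negativity is a fundamental property: relative entropy cannot be negative because it measures how different Q is from P.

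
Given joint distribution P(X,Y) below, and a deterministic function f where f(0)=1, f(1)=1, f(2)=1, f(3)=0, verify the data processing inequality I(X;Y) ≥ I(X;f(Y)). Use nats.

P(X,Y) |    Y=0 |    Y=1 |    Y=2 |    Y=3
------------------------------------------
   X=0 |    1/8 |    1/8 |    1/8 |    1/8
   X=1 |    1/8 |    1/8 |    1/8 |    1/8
I(X;Y) = 0.0000, I(X;f(Y)) = 0.0000, inequality holds: 0.0000 ≥ 0.0000

Data Processing Inequality: For any Markov chain X → Y → Z, we have I(X;Y) ≥ I(X;Z).

Here Z = f(Y) is a deterministic function of Y, forming X → Y → Z.

Original I(X;Y) = 0.0000 nats

After applying f:
P(X,Z) where Z=f(Y):
- P(X,Z=0) = P(X,Y=3)
- P(X,Z=1) = P(X,Y=0) + P(X,Y=1) + P(X,Y=2)

I(X;Z) = I(X;f(Y)) = 0.0000 nats

Verification: 0.0000 ≥ 0.0000 ✓

Information cannot be created by processing; the function f can only lose information about X.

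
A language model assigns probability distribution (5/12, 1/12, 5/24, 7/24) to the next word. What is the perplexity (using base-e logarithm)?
3.5185

Perplexity is e^H (or exp(H) for natural log).

First, H = -Σ p log p = 1.2580 nats
Perplexity = e^1.2580 = 3.5185

Interpretation: The model's uncertainty is equivalent to choosing uniformly among 3.5 options.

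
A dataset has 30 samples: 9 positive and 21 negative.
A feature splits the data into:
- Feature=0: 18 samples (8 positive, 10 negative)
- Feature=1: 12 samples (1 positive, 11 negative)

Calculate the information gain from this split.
0.1211 bits

Information Gain = H(Y) - H(Y|Feature)

Before split:
P(positive) = 9/30 = 0.3000
H(Y) = 0.8813 bits

After split:
Feature=0: H = 0.9911 bits (weight = 18/30)
Feature=1: H = 0.4138 bits (weight = 12/30)
H(Y|Feature) = (18/30)×0.9911 + (12/30)×0.4138 = 0.7602 bits

Information Gain = 0.8813 - 0.7602 = 0.1211 bits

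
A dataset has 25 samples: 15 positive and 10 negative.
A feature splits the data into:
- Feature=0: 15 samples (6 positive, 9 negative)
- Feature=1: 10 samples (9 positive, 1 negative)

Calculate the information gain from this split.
0.2008 bits

Information Gain = H(Y) - H(Y|Feature)

Before split:
P(positive) = 15/25 = 0.6000
H(Y) = 0.9710 bits

After split:
Feature=0: H = 0.9710 bits (weight = 15/25)
Feature=1: H = 0.4690 bits (weight = 10/25)
H(Y|Feature) = (15/25)×0.9710 + (10/25)×0.4690 = 0.7702 bits

Information Gain = 0.9710 - 0.7702 = 0.2008 bits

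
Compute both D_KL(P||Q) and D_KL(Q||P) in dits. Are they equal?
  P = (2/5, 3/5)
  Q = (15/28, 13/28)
D_KL(P||Q) = 0.0161, D_KL(Q||P) = 0.0163

KL divergence is not symmetric: D_KL(P||Q) ≠ D_KL(Q||P) in general.

D_KL(P||Q) = 0.0161 dits
D_KL(Q||P) = 0.0163 dits

No, they are not equal!

This asymmetry is why KL divergence is not a true distance metric.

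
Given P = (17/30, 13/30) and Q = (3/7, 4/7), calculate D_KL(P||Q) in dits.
0.0167 dits

KL divergence: D_KL(P||Q) = Σ p(x) log(p(x)/q(x))

Computing term by term:
  x=0: 17/30 × log_10[(17/30)/(3/7)] = 17/30 × 0.1213 = 0.0687
  x=1: 13/30 × log_10[(13/30)/(4/7)] = 13/30 × -0.1201 = -0.0521

D_KL(P||Q) = 0.0167 dits

Note: KL divergence is always non-negative and equals 0 iff P = Q.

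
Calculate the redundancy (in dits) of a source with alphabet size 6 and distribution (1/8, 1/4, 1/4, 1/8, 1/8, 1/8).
0.0256 dits

Redundancy measures how far a source is from maximum entropy:
R = H_max - H(X)

Maximum entropy for 6 symbols: H_max = log_10(6) = 0.7782 dits
Actual entropy: H(X) = 0.7526 dits
Redundancy: R = 0.7782 - 0.7526 = 0.0256 dits

This redundancy represents potential for compression: the source could be compressed by 0.0256 dits per symbol.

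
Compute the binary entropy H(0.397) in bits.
0.9692 bits

The binary entropy function is:
H(p) = -p log(p) - (1-p) log(1-p)

H(0.397) = -0.397 × log_2(0.397) - 0.603 × log_2(0.603)
H(0.397) = 0.9692 bits

Note: Binary entropy is maximized at p=0.5 (H=1 bit) and minimized at p=0 or p=1 (H=0).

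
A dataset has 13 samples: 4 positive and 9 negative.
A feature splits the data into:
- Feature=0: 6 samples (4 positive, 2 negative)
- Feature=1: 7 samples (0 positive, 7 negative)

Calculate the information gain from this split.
0.4667 bits

Information Gain = H(Y) - H(Y|Feature)

Before split:
P(positive) = 4/13 = 0.3077
H(Y) = 0.8905 bits

After split:
Feature=0: H = 0.9183 bits (weight = 6/13)
Feature=1: H = 0.0000 bits (weight = 7/13)
H(Y|Feature) = (6/13)×0.9183 + (7/13)×0.0000 = 0.4238 bits

Information Gain = 0.8905 - 0.4238 = 0.4667 bits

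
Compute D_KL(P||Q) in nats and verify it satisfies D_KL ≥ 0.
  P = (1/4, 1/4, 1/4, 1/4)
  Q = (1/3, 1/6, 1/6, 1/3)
0.0589 nats

KL divergence satisfies the Gibbs inequality: D_KL(P||Q) ≥ 0 for all distributions P, Q.

D_KL(P||Q) = Σ p(x) log(p(x)/q(x))
Term by term:
  x=0: 1/4 × log_e[(1/4)/(1/3)] = -0.0719
  x=1: 1/4 × log_e[(1/4)/(1/6)] = 0.1014
  x=2: 1/4 × log_e[(1/4)/(1/6)] = 0.1014
  x=3: 1/4 × log_e[(1/4)/(1/3)] = -0.0719
D_KL(P||Q) = 0.0589 nats

D_KL(P||Q) = 0.0589 ≥ 0 ✓

This non-negativity is a fundamental property: relative entropy cannot be negative because it measures how different Q is from P.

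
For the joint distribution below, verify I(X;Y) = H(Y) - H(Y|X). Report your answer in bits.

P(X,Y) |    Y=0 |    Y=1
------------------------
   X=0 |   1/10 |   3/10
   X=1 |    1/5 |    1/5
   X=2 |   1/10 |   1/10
I(X;Y) = 0.0464 bits

Mutual information has multiple equivalent forms:
- I(X;Y) = H(X) - H(X|Y)
- I(X;Y) = H(Y) - H(Y|X)
- I(X;Y) = H(X) + H(Y) - H(X,Y)

Computing all quantities:
H(X) = 1.5219, H(Y) = 0.9710, H(X,Y) = 2.4464
H(X|Y) = 1.4755, H(Y|X) = 0.9245

Verification:
H(X) - H(X|Y) = 1.5219 - 1.4755 = 0.0464
H(Y) - H(Y|X) = 0.9710 - 0.9245 = 0.0464
H(X) + H(Y) - H(X,Y) = 1.5219 + 0.9710 - 2.4464 = 0.0464

All forms give I(X;Y) = 0.0464 bits. ✓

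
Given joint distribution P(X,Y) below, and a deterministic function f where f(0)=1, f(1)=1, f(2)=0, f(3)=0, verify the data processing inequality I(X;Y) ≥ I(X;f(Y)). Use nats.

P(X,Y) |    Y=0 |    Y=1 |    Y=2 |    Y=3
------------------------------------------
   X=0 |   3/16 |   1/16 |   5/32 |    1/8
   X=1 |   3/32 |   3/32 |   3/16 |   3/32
I(X;Y) = 0.0208, I(X;f(Y)) = 0.0025, inequality holds: 0.0208 ≥ 0.0025

Data Processing Inequality: For any Markov chain X → Y → Z, we have I(X;Y) ≥ I(X;Z).

Here Z = f(Y) is a deterministic function of Y, forming X → Y → Z.

Original I(X;Y) = 0.0208 nats

After applying f:
P(X,Z) where Z=f(Y):
- P(X,Z=0) = P(X,Y=2) + P(X,Y=3)
- P(X,Z=1) = P(X,Y=0) + P(X,Y=1)

I(X;Z) = I(X;f(Y)) = 0.0025 nats

Verification: 0.0208 ≥ 0.0025 ✓

Information cannot be created by processing; the function f can only lose information about X.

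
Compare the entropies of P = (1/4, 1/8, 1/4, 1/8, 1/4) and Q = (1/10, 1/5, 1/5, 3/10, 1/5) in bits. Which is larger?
P

Computing entropies in bits:
H(P) = 2.2500
H(Q) = 2.2464

Distribution P has higher entropy.

Intuition: The distribution closer to uniform (more spread out) has higher entropy.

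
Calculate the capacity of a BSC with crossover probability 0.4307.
0.0139 bits

For a binary symmetric channel (BSC) with error probability p:
Capacity C = 1 - H(p) bits per symbol

where H(p) = -p log₂(p) - (1-p) log₂(1-p) is the binary entropy function.

H(0.4307) = 0.9861 bits
C = 1 - 0.9861 = 0.0139 bits per symbol

This means we can reliably transmit up to 0.0139 bits of information per channel use.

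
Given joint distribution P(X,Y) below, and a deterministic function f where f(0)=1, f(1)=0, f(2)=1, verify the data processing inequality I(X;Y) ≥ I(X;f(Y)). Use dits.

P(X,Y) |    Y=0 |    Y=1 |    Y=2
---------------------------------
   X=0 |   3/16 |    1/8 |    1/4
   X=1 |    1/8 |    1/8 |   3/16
I(X;Y) = 0.0013, I(X;f(Y)) = 0.0011, inequality holds: 0.0013 ≥ 0.0011

Data Processing Inequality: For any Markov chain X → Y → Z, we have I(X;Y) ≥ I(X;Z).

Here Z = f(Y) is a deterministic function of Y, forming X → Y → Z.

Original I(X;Y) = 0.0013 dits

After applying f:
P(X,Z) where Z=f(Y):
- P(X,Z=0) = P(X,Y=1)
- P(X,Z=1) = P(X,Y=0) + P(X,Y=2)

I(X;Z) = I(X;f(Y)) = 0.0011 dits

Verification: 0.0013 ≥ 0.0011 ✓

Information cannot be created by processing; the function f can only lose information about X.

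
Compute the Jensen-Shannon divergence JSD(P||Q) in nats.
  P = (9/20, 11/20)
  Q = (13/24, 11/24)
0.0042 nats

Jensen-Shannon divergence is:
JSD(P||Q) = 0.5 × D_KL(P||M) + 0.5 × D_KL(Q||M)
where M = 0.5 × (P + Q) is the mixture distribution.

M = 0.5 × (9/20, 11/20) + 0.5 × (13/24, 11/24) = (0.495833, 0.504167)

D_KL(P||M) = 0.0042 nats
D_KL(Q||M) = 0.0042 nats

JSD(P||Q) = 0.5 × 0.0042 + 0.5 × 0.0042 = 0.0042 nats

Unlike KL divergence, JSD is symmetric and bounded: 0 ≤ JSD ≤ log(2).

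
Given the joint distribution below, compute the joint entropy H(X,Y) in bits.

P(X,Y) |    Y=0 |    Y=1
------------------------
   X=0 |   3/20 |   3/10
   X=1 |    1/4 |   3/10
1.9527 bits

Joint entropy is H(X,Y) = -Σ_{x,y} p(x,y) log p(x,y).

Summing over all non-zero entries:
H(X,Y) = -[3/20·log_2(3/20) + 3/10·log_2(3/10) + 1/4·log_2(1/4) + 3/10·log_2(3/10)]
H(X,Y) = 1.9527 bits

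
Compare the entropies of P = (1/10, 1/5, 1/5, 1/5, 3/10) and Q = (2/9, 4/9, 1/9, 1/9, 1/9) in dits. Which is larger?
P

Computing entropies in dits:
H(P) = 0.6762
H(Q) = 0.6198

Distribution P has higher entropy.

Intuition: The distribution closer to uniform (more spread out) has higher entropy.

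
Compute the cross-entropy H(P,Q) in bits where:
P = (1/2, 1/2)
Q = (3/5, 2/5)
1.0294 bits

Cross-entropy: H(P,Q) = -Σ p(x) log q(x)

Alternatively: H(P,Q) = H(P) + D_KL(P||Q)
H(P) = 1.0000 bits
D_KL(P||Q) = 0.0294 bits

H(P,Q) = 1.0000 + 0.0294 = 1.0294 bits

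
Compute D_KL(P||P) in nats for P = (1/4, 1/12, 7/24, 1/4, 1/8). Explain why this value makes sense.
0.0000 nats

KL divergence satisfies the Gibbs inequality: D_KL(P||Q) ≥ 0 for all distributions P, Q.

D_KL(P||Q) = Σ p(x) log(p(x)/q(x))
Each term is p(x) × log_e(p(x)/p(x)) = p(x) × log_e(1) = 0, so the sum is 0.
D_KL(P||Q) = 0.0000 nats

When P = Q, the KL divergence is exactly 0, as there is no 'divergence' between identical distributions.

This non-negativity is a fundamental property: relative entropy cannot be negative because it measures how different Q is from P.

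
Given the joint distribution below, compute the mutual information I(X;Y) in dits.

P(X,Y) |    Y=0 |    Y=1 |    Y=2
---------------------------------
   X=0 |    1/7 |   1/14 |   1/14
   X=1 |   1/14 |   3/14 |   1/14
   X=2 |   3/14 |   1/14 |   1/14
0.0370 dits

Mutual information: I(X;Y) = H(X) + H(Y) - H(X,Y)

Marginals:
P(X) = (2/7, 5/14, 5/14), H(X) = 0.4748 dits
P(Y) = (3/7, 5/14, 3/14), H(Y) = 0.4608 dits

Joint entropy: H(X,Y) = 0.8986 dits

I(X;Y) = 0.4748 + 0.4608 - 0.8986 = 0.0370 dits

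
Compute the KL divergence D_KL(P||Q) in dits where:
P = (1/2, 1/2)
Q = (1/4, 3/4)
0.0625 dits

KL divergence: D_KL(P||Q) = Σ p(x) log(p(x)/q(x))

Computing term by term:
  x=0: 1/2 × log_10[(1/2)/(1/4)] = 1/2 × 0.3010 = 0.1505
  x=1: 1/2 × log_10[(1/2)/(3/4)] = 1/2 × -0.1761 = -0.0880

D_KL(P||Q) = 0.0625 dits

Note: KL divergence is always non-negative and equals 0 iff P = Q.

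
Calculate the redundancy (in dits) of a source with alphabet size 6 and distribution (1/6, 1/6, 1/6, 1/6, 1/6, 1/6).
0.0000 dits

Redundancy measures how far a source is from maximum entropy:
R = H_max - H(X)

Maximum entropy for 6 symbols: H_max = log_10(6) = 0.7782 dits
Actual entropy: H(X) = 0.7782 dits
Redundancy: R = 0.7782 - 0.7782 = 0.0000 dits

This redundancy represents potential for compression: the source could be compressed by 0.0000 dits per symbol.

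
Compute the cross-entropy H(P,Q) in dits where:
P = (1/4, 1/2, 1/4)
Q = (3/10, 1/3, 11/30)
0.4782 dits

Cross-entropy: H(P,Q) = -Σ p(x) log q(x)

Alternatively: H(P,Q) = H(P) + D_KL(P||Q)
H(P) = 0.4515 dits
D_KL(P||Q) = 0.0267 dits

H(P,Q) = 0.4515 + 0.0267 = 0.4782 dits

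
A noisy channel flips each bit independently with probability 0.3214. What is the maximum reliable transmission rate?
0.0941 bits

For a binary symmetric channel (BSC) with error probability p:
Capacity C = 1 - H(p) bits per symbol

where H(p) = -p log₂(p) - (1-p) log₂(1-p) is the binary entropy function.

H(0.3214) = 0.9059 bits
C = 1 - 0.9059 = 0.0941 bits per symbol

This means we can reliably transmit up to 0.0941 bits of information per channel use.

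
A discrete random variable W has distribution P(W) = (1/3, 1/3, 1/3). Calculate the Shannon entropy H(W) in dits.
0.4771 dits

Shannon entropy is H(X) = -Σ p(x) log p(x).

For P = (1/3, 1/3, 1/3):
H = -1/3 × log_10(1/3) -1/3 × log_10(1/3) -1/3 × log_10(1/3)
H = 0.4771 dits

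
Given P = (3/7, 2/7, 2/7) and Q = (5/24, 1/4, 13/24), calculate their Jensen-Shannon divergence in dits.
0.0174 dits

Jensen-Shannon divergence is:
JSD(P||Q) = 0.5 × D_KL(P||M) + 0.5 × D_KL(Q||M)
where M = 0.5 × (P + Q) is the mixture distribution.

M = 0.5 × (3/7, 2/7, 2/7) + 0.5 × (5/24, 1/4, 13/24) = (0.318452, 0.267857, 0.41369)

D_KL(P||M) = 0.0174 dits
D_KL(Q||M) = 0.0175 dits

JSD(P||Q) = 0.5 × 0.0174 + 0.5 × 0.0175 = 0.0174 dits

Unlike KL divergence, JSD is symmetric and bounded: 0 ≤ JSD ≤ log(2).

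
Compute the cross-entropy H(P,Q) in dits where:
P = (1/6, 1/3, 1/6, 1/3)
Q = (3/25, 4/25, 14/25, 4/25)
0.7260 dits

Cross-entropy: H(P,Q) = -Σ p(x) log q(x)

Alternatively: H(P,Q) = H(P) + D_KL(P||Q)
H(P) = 0.5775 dits
D_KL(P||Q) = 0.1486 dits

H(P,Q) = 0.5775 + 0.1486 = 0.7260 dits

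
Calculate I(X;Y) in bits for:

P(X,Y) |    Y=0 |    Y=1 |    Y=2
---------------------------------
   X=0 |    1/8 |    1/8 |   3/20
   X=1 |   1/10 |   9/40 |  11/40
0.0208 bits

Mutual information: I(X;Y) = H(X) + H(Y) - H(X,Y)

Marginals:
P(X) = (2/5, 3/5), H(X) = 0.9710 bits
P(Y) = (9/40, 7/20, 17/40), H(Y) = 1.5389 bits

Joint entropy: H(X,Y) = 2.4891 bits

I(X;Y) = 0.9710 + 1.5389 - 2.4891 = 0.0208 bits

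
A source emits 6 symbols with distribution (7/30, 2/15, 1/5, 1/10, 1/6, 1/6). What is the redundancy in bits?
0.0493 bits

Redundancy measures how far a source is from maximum entropy:
R = H_max - H(X)

Maximum entropy for 6 symbols: H_max = log_2(6) = 2.5850 bits
Actual entropy: H(X) = 2.5357 bits
Redundancy: R = 2.5850 - 2.5357 = 0.0493 bits

This redundancy represents potential for compression: the source could be compressed by 0.0493 bits per symbol.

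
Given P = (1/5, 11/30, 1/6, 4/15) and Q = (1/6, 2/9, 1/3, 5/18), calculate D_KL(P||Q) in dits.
0.0407 dits

KL divergence: D_KL(P||Q) = Σ p(x) log(p(x)/q(x))

Computing term by term:
  x=0: 1/5 × log_10[(1/5)/(1/6)] = 1/5 × 0.0792 = 0.0158
  x=1: 11/30 × log_10[(11/30)/(2/9)] = 11/30 × 0.2175 = 0.0797
  x=2: 1/6 × log_10[(1/6)/(1/3)] = 1/6 × -0.3010 = -0.0502
  x=3: 4/15 × log_10[(4/15)/(5/18)] = 4/15 × -0.0177 = -0.0047

D_KL(P||Q) = 0.0407 dits

Note: KL divergence is always non-negative and equals 0 iff P = Q.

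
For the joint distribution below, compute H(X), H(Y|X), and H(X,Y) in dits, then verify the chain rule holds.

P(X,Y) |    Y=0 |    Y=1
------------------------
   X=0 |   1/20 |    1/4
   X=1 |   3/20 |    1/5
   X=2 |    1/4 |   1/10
H(X,Y) = 0.7295, H(X) = 0.4760, H(Y|X) = 0.2534 (all in dits)

Chain rule: H(X,Y) = H(X) + H(Y|X)

Left side — joint entropy directly:
H(X,Y) = -Σ p(x,y) log p(x,y) = 0.7295 dits

Right side — compute H(Y|X) from the conditional distributions:
P(X) = (3/10, 7/20, 7/20), so H(X) = 0.4760 dits
H(Y|X) = Σ_x P(X=x) · H(Y|X=x):
  P(Y|X=0) = (1/6, 5/6), H(Y|X=0) = 0.1957, weight P(X=0) = 3/10
  P(Y|X=1) = (3/7, 4/7), H(Y|X=1) = 0.2966, weight P(X=1) = 7/20
  P(Y|X=2) = (5/7, 2/7), H(Y|X=2) = 0.2598, weight P(X=2) = 7/20
H(Y|X) = 0.2534 dits

H(X) + H(Y|X) = 0.4760 + 0.2534 = 0.7295 dits

Both sides equal 0.7295 dits. ✓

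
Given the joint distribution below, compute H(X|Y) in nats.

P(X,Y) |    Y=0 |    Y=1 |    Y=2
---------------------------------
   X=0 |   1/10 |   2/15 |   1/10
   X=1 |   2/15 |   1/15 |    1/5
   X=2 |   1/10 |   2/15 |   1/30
1.0139 nats

Using the chain rule: H(X|Y) = H(X,Y) - H(Y)

First, compute H(X,Y) = 2.1125 nats

Marginal P(Y) = (1/3, 1/3, 1/3)
H(Y) = 1.0986 nats

H(X|Y) = H(X,Y) - H(Y) = 2.1125 - 1.0986 = 1.0139 nats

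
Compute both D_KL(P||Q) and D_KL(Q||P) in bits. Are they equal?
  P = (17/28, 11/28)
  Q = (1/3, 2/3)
D_KL(P||Q) = 0.2255, D_KL(Q||P) = 0.2203

KL divergence is not symmetric: D_KL(P||Q) ≠ D_KL(Q||P) in general.

D_KL(P||Q) = 0.2255 bits
D_KL(Q||P) = 0.2203 bits

No, they are not equal!

This asymmetry is why KL divergence is not a true distance metric.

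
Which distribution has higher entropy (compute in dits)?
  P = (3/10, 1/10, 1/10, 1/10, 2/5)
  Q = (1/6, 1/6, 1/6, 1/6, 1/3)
Q

Computing entropies in dits:
H(P) = 0.6160
H(Q) = 0.6778

Distribution Q has higher entropy.

Intuition: The distribution closer to uniform (more spread out) has higher entropy.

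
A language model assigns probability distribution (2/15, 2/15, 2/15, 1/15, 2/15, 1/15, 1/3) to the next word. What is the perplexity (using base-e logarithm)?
6.0611

Perplexity is e^H (or exp(H) for natural log).

First, H = -Σ p log p = 1.8019 nats
Perplexity = e^1.8019 = 6.0611

Interpretation: The model's uncertainty is equivalent to choosing uniformly among 6.1 options.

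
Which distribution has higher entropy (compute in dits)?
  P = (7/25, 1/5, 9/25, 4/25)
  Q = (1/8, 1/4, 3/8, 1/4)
P

Computing entropies in dits:
H(P) = 0.5817
H(Q) = 0.5737

Distribution P has higher entropy.

Intuition: The distribution closer to uniform (more spread out) has higher entropy.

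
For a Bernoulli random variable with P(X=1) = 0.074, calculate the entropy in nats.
0.2639 nats

The binary entropy function is:
H(p) = -p log(p) - (1-p) log(1-p)

H(0.074) = -0.074 × log_e(0.074) - 0.926 × log_e(0.926)
H(0.074) = 0.2639 nats

Note: Binary entropy is maximized at p=0.5 (H=1 bit) and minimized at p=0 or p=1 (H=0).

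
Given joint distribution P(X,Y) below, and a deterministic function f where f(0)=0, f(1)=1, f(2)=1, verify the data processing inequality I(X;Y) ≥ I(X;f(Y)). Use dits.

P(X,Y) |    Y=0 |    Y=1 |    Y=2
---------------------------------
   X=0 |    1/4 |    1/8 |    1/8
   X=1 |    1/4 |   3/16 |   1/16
I(X;Y) = 0.0073, I(X;f(Y)) = 0.0000, inequality holds: 0.0073 ≥ 0.0000

Data Processing Inequality: For any Markov chain X → Y → Z, we have I(X;Y) ≥ I(X;Z).

Here Z = f(Y) is a deterministic function of Y, forming X → Y → Z.

Original I(X;Y) = 0.0073 dits

After applying f:
P(X,Z) where Z=f(Y):
- P(X,Z=0) = P(X,Y=0)
- P(X,Z=1) = P(X,Y=1) + P(X,Y=2)

I(X;Z) = I(X;f(Y)) = 0.0000 dits

Verification: 0.0073 ≥ 0.0000 ✓

Information cannot be created by processing; the function f can only lose information about X.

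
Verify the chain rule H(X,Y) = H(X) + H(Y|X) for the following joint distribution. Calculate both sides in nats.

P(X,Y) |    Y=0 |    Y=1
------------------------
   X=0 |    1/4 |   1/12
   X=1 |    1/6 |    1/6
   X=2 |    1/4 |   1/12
H(X,Y) = 1.7046, H(X) = 1.0986, H(Y|X) = 0.6059 (all in nats)

Chain rule: H(X,Y) = H(X) + H(Y|X)

Left side — joint entropy directly:
H(X,Y) = -Σ p(x,y) log p(x,y) = 1.7046 nats

Right side — compute H(Y|X) from the conditional distributions:
P(X) = (1/3, 1/3, 1/3), so H(X) = 1.0986 nats
H(Y|X) = Σ_x P(X=x) · H(Y|X=x):
  P(Y|X=0) = (3/4, 1/4), H(Y|X=0) = 0.5623, weight P(X=0) = 1/3
  P(Y|X=1) = (1/2, 1/2), H(Y|X=1) = 0.6931, weight P(X=1) = 1/3
  P(Y|X=2) = (3/4, 1/4), H(Y|X=2) = 0.5623, weight P(X=2) = 1/3
H(Y|X) = 0.6059 nats

H(X) + H(Y|X) = 1.0986 + 0.6059 = 1.7046 nats

Both sides equal 1.7046 nats. ✓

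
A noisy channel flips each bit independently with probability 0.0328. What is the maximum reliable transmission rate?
0.7918 bits

For a binary symmetric channel (BSC) with error probability p:
Capacity C = 1 - H(p) bits per symbol

where H(p) = -p log₂(p) - (1-p) log₂(1-p) is the binary entropy function.

H(0.0328) = 0.2082 bits
C = 1 - 0.2082 = 0.7918 bits per symbol

This means we can reliably transmit up to 0.7918 bits of information per channel use.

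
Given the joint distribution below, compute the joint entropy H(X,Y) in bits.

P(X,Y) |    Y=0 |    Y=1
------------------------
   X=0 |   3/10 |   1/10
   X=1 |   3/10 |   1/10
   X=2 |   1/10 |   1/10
2.3710 bits

Joint entropy is H(X,Y) = -Σ_{x,y} p(x,y) log p(x,y).

Summing over all non-zero entries:
H(X,Y) = -[3/10·log_2(3/10) + 1/10·log_2(1/10) + 3/10·log_2(3/10) + 1/10·log_2(1/10) + 1/10·log_2(1/10) + 1/10·log_2(1/10)]
H(X,Y) = 2.3710 bits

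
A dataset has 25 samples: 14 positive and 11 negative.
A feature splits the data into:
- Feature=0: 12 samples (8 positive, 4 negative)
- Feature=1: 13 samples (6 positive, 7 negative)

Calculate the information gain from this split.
0.0310 bits

Information Gain = H(Y) - H(Y|Feature)

Before split:
P(positive) = 14/25 = 0.5600
H(Y) = 0.9896 bits

After split:
Feature=0: H = 0.9183 bits (weight = 12/25)
Feature=1: H = 0.9957 bits (weight = 13/25)
H(Y|Feature) = (12/25)×0.9183 + (13/25)×0.9957 = 0.9586 bits

Information Gain = 0.9896 - 0.9586 = 0.0310 bits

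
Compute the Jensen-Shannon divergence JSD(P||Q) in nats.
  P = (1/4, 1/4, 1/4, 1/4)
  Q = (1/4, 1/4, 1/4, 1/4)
0.0000 nats

Jensen-Shannon divergence is:
JSD(P||Q) = 0.5 × D_KL(P||M) + 0.5 × D_KL(Q||M)
where M = 0.5 × (P + Q) is the mixture distribution.

M = 0.5 × (1/4, 1/4, 1/4, 1/4) + 0.5 × (1/4, 1/4, 1/4, 1/4) = (1/4, 1/4, 1/4, 1/4)

D_KL(P||M) = 0.0000 nats
D_KL(Q||M) = 0.0000 nats

JSD(P||Q) = 0.5 × 0.0000 + 0.5 × 0.0000 = 0.0000 nats

Unlike KL divergence, JSD is symmetric and bounded: 0 ≤ JSD ≤ log(2).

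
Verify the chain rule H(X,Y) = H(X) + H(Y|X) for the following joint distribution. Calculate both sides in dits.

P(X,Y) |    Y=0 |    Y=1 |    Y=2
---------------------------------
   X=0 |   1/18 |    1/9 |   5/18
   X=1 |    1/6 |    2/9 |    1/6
H(X,Y) = 0.7348, H(X) = 0.2983, H(Y|X) = 0.4365 (all in dits)

Chain rule: H(X,Y) = H(X) + H(Y|X)

Left side — joint entropy directly:
H(X,Y) = -Σ p(x,y) log p(x,y) = 0.7348 dits

Right side — compute H(Y|X) from the conditional distributions:
P(X) = (4/9, 5/9), so H(X) = 0.2983 dits
H(Y|X) = Σ_x P(X=x) · H(Y|X=x):
  P(Y|X=0) = (1/8, 1/4, 5/8), H(Y|X=0) = 0.3910, weight P(X=0) = 4/9
  P(Y|X=1) = (3/10, 2/5, 3/10), H(Y|X=1) = 0.4729, weight P(X=1) = 5/9
H(Y|X) = 0.4365 dits

H(X) + H(Y|X) = 0.2983 + 0.4365 = 0.7348 dits

Both sides equal 0.7348 dits. ✓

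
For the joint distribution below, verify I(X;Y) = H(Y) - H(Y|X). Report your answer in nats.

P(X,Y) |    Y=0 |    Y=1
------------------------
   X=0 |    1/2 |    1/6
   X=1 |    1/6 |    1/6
I(X;Y) = 0.0306 nats

Mutual information has multiple equivalent forms:
- I(X;Y) = H(X) - H(X|Y)
- I(X;Y) = H(Y) - H(Y|X)
- I(X;Y) = H(X) + H(Y) - H(X,Y)

Computing all quantities:
H(X) = 0.6365, H(Y) = 0.6365, H(X,Y) = 1.2425
H(X|Y) = 0.6059, H(Y|X) = 0.6059

Verification:
H(X) - H(X|Y) = 0.6365 - 0.6059 = 0.0306
H(Y) - H(Y|X) = 0.6365 - 0.6059 = 0.0306
H(X) + H(Y) - H(X,Y) = 0.6365 + 0.6365 - 1.2425 = 0.0306

All forms give I(X;Y) = 0.0306 nats. ✓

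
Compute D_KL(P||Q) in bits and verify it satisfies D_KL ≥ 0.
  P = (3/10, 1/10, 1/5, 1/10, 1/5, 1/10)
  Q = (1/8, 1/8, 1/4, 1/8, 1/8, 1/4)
0.2536 bits

KL divergence satisfies the Gibbs inequality: D_KL(P||Q) ≥ 0 for all distributions P, Q.

D_KL(P||Q) = Σ p(x) log(p(x)/q(x))
Term by term:
  x=0: 3/10 × log_2[(3/10)/(1/8)] = 0.3789
  x=1: 1/10 × log_2[(1/10)/(1/8)] = -0.0322
  x=2: 1/5 × log_2[(1/5)/(1/4)] = -0.0644
  x=3: 1/10 × log_2[(1/10)/(1/8)] = -0.0322
  x=4: 1/5 × log_2[(1/5)/(1/8)] = 0.1356
  x=5: 1/10 × log_2[(1/10)/(1/4)] = -0.1322
D_KL(P||Q) = 0.2536 bits

D_KL(P||Q) = 0.2536 ≥ 0 ✓

This non-negativity is a fundamental property: relative entropy cannot be negative because it measures how different Q is from P.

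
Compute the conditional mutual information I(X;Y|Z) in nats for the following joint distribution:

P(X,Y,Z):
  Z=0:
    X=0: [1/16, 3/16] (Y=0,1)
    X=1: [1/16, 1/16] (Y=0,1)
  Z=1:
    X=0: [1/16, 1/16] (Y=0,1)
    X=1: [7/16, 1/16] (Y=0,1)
0.0492 nats

Conditional mutual information: I(X;Y|Z) = H(X|Z) + H(Y|Z) - H(X,Y|Z)

H(Z) = 0.6616
H(X,Z) = 1.2130 → H(X|Z) = 0.5514
H(Y,Z) = 1.2130 → H(Y|Z) = 0.5514
H(X,Y,Z) = 1.7153 → H(X,Y|Z) = 1.0537

I(X;Y|Z) = 0.5514 + 0.5514 - 1.0537 = 0.0492 nats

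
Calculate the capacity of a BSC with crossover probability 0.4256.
0.0160 bits

For a binary symmetric channel (BSC) with error probability p:
Capacity C = 1 - H(p) bits per symbol

where H(p) = -p log₂(p) - (1-p) log₂(1-p) is the binary entropy function.

H(0.4256) = 0.9840 bits
C = 1 - 0.9840 = 0.0160 bits per symbol

This means we can reliably transmit up to 0.0160 bits of information per channel use.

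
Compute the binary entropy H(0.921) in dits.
0.1200 dits

The binary entropy function is:
H(p) = -p log(p) - (1-p) log(1-p)

H(0.921) = -0.921 × log_10(0.921) - 0.079 × log_10(0.079)
H(0.921) = 0.1200 dits

Note: Binary entropy is maximized at p=0.5 (H=1 bit) and minimized at p=0 or p=1 (H=0).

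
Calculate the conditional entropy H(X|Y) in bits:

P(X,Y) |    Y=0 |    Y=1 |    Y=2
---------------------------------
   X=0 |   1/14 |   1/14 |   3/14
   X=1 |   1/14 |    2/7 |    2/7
0.8933 bits

Using the chain rule: H(X|Y) = H(X,Y) - H(Y)

First, compute H(X,Y) = 2.3249 bits

Marginal P(Y) = (1/7, 5/14, 1/2)
H(Y) = 1.4316 bits

H(X|Y) = H(X,Y) - H(Y) = 2.3249 - 1.4316 = 0.8933 bits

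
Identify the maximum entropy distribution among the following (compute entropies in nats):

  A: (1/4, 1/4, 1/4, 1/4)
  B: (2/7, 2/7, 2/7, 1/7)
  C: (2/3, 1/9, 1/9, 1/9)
A

For a discrete distribution over n outcomes, entropy is maximized by the uniform distribution.

Computing entropies:
H(A) = 1.3863 nats
H(B) = 1.3518 nats
H(C) = 1.0027 nats

The uniform distribution (where all probabilities equal 1/4) achieves the maximum entropy of log_e(4) = 1.3863 nats.

Distribution A has the highest entropy.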